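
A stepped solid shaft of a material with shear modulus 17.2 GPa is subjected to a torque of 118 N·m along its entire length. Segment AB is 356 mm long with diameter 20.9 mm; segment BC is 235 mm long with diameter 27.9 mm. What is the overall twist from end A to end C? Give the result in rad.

0.157 rad

J_AB = π(0.0209)⁴/32 = 1.87×10^-8 m⁴; J_BC = π(0.0279)⁴/32 = 5.95×10^-8 m⁴.
θ = (T/G)·Σ L_i/J_i = (118.0/17.2×10⁹)·(0.356/1.87×10^-8 + 0.235/5.95×10^-8) = 0.1575 rad.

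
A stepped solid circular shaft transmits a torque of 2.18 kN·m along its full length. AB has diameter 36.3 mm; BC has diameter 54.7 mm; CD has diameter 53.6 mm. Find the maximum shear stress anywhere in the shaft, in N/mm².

232 N/mm²

Under the same torque, τ_max = 16T/(πd³) is largest where d is smallest — segment AB (d = 36.3 mm).
τ_max = 16·2180/(π·(0.0363)³) = 2.321×10^8 Pa.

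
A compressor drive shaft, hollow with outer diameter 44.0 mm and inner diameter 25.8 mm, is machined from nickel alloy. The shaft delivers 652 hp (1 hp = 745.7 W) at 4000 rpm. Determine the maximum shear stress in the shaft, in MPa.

ω = 2π·4000/60 = 418.9 rad/s, so T = P/ω = 652×745.7 / 418.9 = 1161 N·m.
J = π(d_o⁴ − d_i⁴)/32 = π(0.0440⁴ − 0.0258⁴)/32 = 3.245×10^-7 m⁴.
τ_max = T·r/J = 1161 × 0.0220 / 3.245×10^-7 = 7.870×10^7 Pa.

78.7 MPa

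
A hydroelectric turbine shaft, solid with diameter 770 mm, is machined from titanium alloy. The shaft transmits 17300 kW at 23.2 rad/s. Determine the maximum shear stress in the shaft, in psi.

1210 psi

ω = 23.2 rad/s, so T = P/ω = 17300×10³ / 23.20 = 745700 N·m.
J = πd⁴/32 = π(0.770)⁴/32 = 0.03451 m⁴.
τ_max = T·r/J = 745700 × 0.385 / 0.03451 = 8.319×10^6 Pa.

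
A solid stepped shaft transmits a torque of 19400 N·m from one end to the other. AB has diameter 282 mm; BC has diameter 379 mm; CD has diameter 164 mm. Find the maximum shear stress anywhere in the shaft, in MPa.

Under the same torque, τ_max = 16T/(πd³) is largest where d is smallest — segment CD (d = 164 mm).
τ_max = 16·19400/(π·(0.164)³) = 2.240×10^7 Pa.

22.4 MPa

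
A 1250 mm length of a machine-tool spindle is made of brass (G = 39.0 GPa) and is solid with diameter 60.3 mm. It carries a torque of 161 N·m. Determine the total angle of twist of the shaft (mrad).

3.98 mrad

J = πd⁴/32 = π(0.0603)⁴/32 = 1.298×10^-6 m⁴.
θ = T·L/(G·J) = 161.0 × 1.25 / (39.0×10⁹ × 1.298×10^-6) = 3.976×10^-3 rad.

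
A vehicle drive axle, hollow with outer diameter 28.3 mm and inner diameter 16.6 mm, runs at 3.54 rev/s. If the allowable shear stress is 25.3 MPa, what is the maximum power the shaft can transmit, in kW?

2.21 kW

J = π(d_o⁴ − d_i⁴)/32 = π(0.0283⁴ − 0.0166⁴)/32 = 5.552×10^-8 m⁴.
T_max = τ_allow·J/r = 2.53×10^7 × 5.552×10^-8 / 0.0142 = 99.26 N·m.
ω = 2π·3.54 = 22.24 rad/s, so P_max = T_max·ω = 2208 W.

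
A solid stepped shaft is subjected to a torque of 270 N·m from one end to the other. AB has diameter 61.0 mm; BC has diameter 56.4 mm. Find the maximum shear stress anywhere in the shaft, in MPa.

7.66 MPa

Under the same torque, τ_max = 16T/(πd³) is largest where d is smallest — segment BC (d = 56.4 mm).
τ_max = 16·270.0/(π·(0.0564)³) = 7.665×10^6 Pa.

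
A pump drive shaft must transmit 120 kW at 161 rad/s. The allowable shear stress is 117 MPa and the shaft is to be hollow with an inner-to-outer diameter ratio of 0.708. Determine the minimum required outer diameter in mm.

35.1 mm

ω = 161 rad/s, so T = P/ω = 120×10³ / 161.0 = 745.3 N·m.
For a hollow shaft with d_i/d_o = 0.708: τ_max = 16T/(π d_o³ (1−k⁴)), so d_o = [16T/(π τ_allow (1−k⁴))]^(1/3) = [16·745.3/(π·1.17×10^8·0.7487)]^(1/3) = 0.03512 m.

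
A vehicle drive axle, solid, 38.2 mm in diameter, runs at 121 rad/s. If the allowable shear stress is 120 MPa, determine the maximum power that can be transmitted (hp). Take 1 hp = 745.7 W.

J = πd⁴/32 = π(0.0382)⁴/32 = 2.091×10^-7 m⁴.
T_max = τ_allow·J/r = 1.20×10^8 × 2.091×10^-7 / 0.0191 = 1313 N·m.
ω = 121 rad/s, so P_max = T_max·ω = 1.589×10^5 W.

213 hp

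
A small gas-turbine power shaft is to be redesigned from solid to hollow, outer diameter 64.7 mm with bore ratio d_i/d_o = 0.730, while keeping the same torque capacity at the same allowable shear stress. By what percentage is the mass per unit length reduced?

41.6 %

Equal τ_max and T ⇒ the solid shaft needs d_s³ = d_o³(1−k⁴), so d_s = 64.7·(1−0.730⁴)^(1/3) = 57.88 mm.
Area ratio A_h/A_s = d_o²(1−k²)/d_s² = (1−k²)/(1−k⁴)^(2/3) = 0.5836.
Mass saving = 1 − 0.5836 = 41.6 %.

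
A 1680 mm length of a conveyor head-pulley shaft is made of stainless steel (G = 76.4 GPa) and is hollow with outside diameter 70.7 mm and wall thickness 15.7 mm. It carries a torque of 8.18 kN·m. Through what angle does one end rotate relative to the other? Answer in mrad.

81.1 mrad

J = π(d_o⁴ − d_i⁴)/32 = π(0.0707⁴ − 0.0393⁴)/32 = 2.219×10^-6 m⁴.
θ = T·L/(G·J) = 8180 × 1.68 / (76.4×10⁹ × 2.219×10^-6) = 0.08107 rad.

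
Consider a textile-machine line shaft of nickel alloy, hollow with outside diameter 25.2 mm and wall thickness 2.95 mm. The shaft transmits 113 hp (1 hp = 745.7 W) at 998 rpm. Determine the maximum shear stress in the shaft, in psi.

ω = 2π·998/60 = 104.5 rad/s, so T = P/ω = 113×745.7 / 104.5 = 806.3 N·m.
J = π(d_o⁴ − d_i⁴)/32 = π(0.0252⁴ − 0.0193⁴)/32 = 2.597×10^-8 m⁴.
τ_max = T·r/J = 806.3 × 0.0126 / 2.597×10^-8 = 3.912×10^8 Pa.

56700 psi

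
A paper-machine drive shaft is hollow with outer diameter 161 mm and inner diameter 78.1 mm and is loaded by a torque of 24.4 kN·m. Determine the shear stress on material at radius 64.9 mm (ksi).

J = π(d_o⁴ − d_i⁴)/32 = π(0.161⁴ − 0.0781⁴)/32 = 6.231×10^-5 m⁴.
Shear stress varies linearly with radius: τ = T·r/J = 24400 × 0.0649 / 6.231×10^-5 = 2.541×10^7 Pa.

3.69 ksi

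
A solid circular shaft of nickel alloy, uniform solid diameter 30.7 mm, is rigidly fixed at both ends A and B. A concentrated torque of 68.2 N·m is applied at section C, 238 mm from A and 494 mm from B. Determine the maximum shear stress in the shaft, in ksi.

1.17 ksi

With uniform GJ and both ends fixed, compatibility θ_AC = θ_CB gives T_A·a = T_B·b, together with T_A + T_B = T₀.
T_A = T₀·b/(a+b) = 68.20·494/732.0 = 46.03 N·m; T_B = 22.17 N·m.
τ in each portion: τ_AC = 8.10×10^6 Pa, τ_CB = 3.90×10^6 Pa; maximum is in AC.
τ_max = T_AC·r/J = 46.03·0.0153/8.72×10^-8 = 8.101×10^6 Pa.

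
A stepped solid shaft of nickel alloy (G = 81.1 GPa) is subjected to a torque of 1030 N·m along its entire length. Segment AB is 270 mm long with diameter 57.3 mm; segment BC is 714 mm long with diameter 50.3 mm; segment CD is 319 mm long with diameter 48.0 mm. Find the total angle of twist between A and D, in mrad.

J_AB = π(0.0573)⁴/32 = 1.06×10^-6 m⁴; J_BC = π(0.0503)⁴/32 = 6.28×10^-7 m⁴; J_CD = π(0.0480)⁴/32 = 5.21×10^-7 m⁴.
θ = (T/G)·Σ L_i/J_i = (1030/81.1×10⁹)·(0.270/1.06×10^-6 + 0.714/6.28×10^-7 + 0.319/5.21×10^-7) = 0.02544 rad.

25.4 mrad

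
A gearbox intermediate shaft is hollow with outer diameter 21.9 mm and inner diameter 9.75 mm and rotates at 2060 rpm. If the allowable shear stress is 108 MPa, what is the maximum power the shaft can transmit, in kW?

46.2 kW

J = π(d_o⁴ − d_i⁴)/32 = π(0.0219⁴ − 0.00975⁴)/32 = 2.170×10^-8 m⁴.
T_max = τ_allow·J/r = 1.08×10^8 × 2.170×10^-8 / 0.0109 = 214.0 N·m.
ω = 2π·2060/60 = 215.7 rad/s, so P_max = T_max·ω = 4.616×10^4 W.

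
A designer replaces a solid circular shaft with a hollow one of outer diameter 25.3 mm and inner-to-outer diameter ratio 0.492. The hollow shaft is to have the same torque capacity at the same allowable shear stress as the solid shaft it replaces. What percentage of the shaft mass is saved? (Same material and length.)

21.1 %

Equal τ_max and T ⇒ the solid shaft needs d_s³ = d_o³(1−k⁴), so d_s = 25.3·(1−0.492⁴)^(1/3) = 24.80 mm.
Area ratio A_h/A_s = d_o²(1−k²)/d_s² = (1−k²)/(1−k⁴)^(2/3) = 0.7891.
Mass saving = 1 − 0.7891 = 21.1 %.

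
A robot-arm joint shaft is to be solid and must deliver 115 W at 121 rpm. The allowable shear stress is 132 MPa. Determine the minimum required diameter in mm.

ω = 2π·121/60 = 12.67 rad/s, so T = P/ω = 115 / 12.67 = 9.076 N·m.
For a solid shaft τ_max = 16T/(πd³), so d = (16T/(π τ_allow))^(1/3) = (16·9.076/(π·1.32×10^8))^(1/3) = 0.007048 m.

7.05 mm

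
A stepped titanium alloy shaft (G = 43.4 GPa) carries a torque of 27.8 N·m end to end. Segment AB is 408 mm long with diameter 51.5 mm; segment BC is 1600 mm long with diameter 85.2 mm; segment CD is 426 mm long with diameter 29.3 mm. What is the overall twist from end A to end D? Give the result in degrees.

0.249°

J_AB = π(0.0515)⁴/32 = 6.91×10^-7 m⁴; J_BC = π(0.0852)⁴/32 = 5.17×10^-6 m⁴; J_CD = π(0.0293)⁴/32 = 7.24×10^-8 m⁴.
θ = (T/G)·Σ L_i/J_i = (27.80/43.4×10⁹)·(0.408/6.91×10^-7 + 1.60/5.17×10^-6 + 0.426/7.24×10^-8) = 4.348×10^-3 rad.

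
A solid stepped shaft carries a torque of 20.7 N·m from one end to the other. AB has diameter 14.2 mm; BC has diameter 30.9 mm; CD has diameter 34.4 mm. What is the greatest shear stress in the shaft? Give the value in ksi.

Under the same torque, τ_max = 16T/(πd³) is largest where d is smallest — segment AB (d = 14.2 mm).
τ_max = 16·20.70/(π·(0.0142)³) = 3.682×10^7 Pa.

5.34 ksi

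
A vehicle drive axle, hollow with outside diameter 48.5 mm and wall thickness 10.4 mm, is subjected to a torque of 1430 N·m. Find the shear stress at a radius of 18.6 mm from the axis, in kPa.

54800 kPa

J = π(d_o⁴ − d_i⁴)/32 = π(0.0485⁴ − 0.0277⁴)/32 = 4.854×10^-7 m⁴.
Shear stress varies linearly with radius: τ = T·r/J = 1430 × 0.0186 / 4.854×10^-7 = 5.479×10^7 Pa.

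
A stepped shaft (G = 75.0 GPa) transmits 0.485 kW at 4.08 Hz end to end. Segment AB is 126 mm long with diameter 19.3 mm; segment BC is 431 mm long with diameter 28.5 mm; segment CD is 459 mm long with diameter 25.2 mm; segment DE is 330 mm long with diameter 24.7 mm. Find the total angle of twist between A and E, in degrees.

ω = 2π·4.08 = 25.64 rad/s, so T = P/ω = 0.485×10³ / 25.64 = 18.92 N·m.
J_AB = π(0.0193)⁴/32 = 1.36×10^-8 m⁴; J_BC = π(0.0285)⁴/32 = 6.48×10^-8 m⁴; J_CD = π(0.0252)⁴/32 = 3.96×10^-8 m⁴; J_DE = π(0.0247)⁴/32 = 3.65×10^-8 m⁴.
θ = (T/G)·Σ L_i/J_i = (18.92/75.0×10⁹)·(0.126/1.36×10^-8 + 0.431/6.48×10^-8 + 0.459/3.96×10^-8 + 0.330/3.65×10^-8) = 9.214×10^-3 rad.

0.528°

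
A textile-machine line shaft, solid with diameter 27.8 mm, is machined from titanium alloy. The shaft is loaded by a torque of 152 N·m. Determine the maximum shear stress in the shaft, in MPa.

J = πd⁴/32 = π(0.0278)⁴/32 = 5.864×10^-8 m⁴.
τ_max = T·r/J = 152.0 × 0.0139 / 5.864×10^-8 = 3.603×10^7 Pa.

36.0 MPa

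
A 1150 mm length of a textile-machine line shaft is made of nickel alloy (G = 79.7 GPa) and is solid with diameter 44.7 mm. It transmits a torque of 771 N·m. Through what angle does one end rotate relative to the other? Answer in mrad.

J = πd⁴/32 = π(0.0447)⁴/32 = 3.919×10^-7 m⁴.
θ = T·L/(G·J) = 771.0 × 1.15 / (79.7×10⁹ × 3.919×10^-7) = 0.02838 rad.

28.4 mrad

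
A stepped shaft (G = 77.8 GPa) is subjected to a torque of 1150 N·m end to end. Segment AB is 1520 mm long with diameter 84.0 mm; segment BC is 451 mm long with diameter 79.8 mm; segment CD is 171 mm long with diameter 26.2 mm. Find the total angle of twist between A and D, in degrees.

J_AB = π(0.0840)⁴/32 = 4.89×10^-6 m⁴; J_BC = π(0.0798)⁴/32 = 3.98×10^-6 m⁴; J_CD = π(0.0262)⁴/32 = 4.63×10^-8 m⁴.
θ = (T/G)·Σ L_i/J_i = (1150/77.8×10⁹)·(1.52/4.89×10^-6 + 0.451/3.98×10^-6 + 0.171/4.63×10^-8) = 0.06091 rad.

3.49°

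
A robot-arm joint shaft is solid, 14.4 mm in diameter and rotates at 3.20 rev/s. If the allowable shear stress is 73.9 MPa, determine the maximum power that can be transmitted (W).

871 W

J = πd⁴/32 = π(0.0144)⁴/32 = 4.221×10^-9 m⁴.
T_max = τ_allow·J/r = 7.39×10^7 × 4.221×10^-9 / 0.00720 = 43.33 N·m.
ω = 2π·3.20 = 20.11 rad/s, so P_max = T_max·ω = 871.1 W.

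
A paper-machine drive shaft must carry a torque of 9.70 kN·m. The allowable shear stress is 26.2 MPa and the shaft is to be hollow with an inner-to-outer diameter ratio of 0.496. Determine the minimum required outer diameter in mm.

126 mm

For a hollow shaft with d_i/d_o = 0.496: τ_max = 16T/(π d_o³ (1−k⁴)), so d_o = [16T/(π τ_allow (1−k⁴))]^(1/3) = [16·9700/(π·2.62×10^7·0.9395)]^(1/3) = 0.1261 m.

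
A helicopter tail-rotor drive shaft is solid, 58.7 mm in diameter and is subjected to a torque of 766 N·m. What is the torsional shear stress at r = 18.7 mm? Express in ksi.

J = πd⁴/32 = π(0.0587)⁴/32 = 1.166×10^-6 m⁴.
Shear stress varies linearly with radius: τ = T·r/J = 766.0 × 0.0187 / 1.166×10^-6 = 1.229×10^7 Pa.

1.78 ksi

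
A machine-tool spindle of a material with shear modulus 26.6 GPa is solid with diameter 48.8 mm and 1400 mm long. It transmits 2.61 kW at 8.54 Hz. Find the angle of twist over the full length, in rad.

0.00460 rad

ω = 2π·8.54 = 53.66 rad/s, so T = P/ω = 2.61×10³ / 53.66 = 48.64 N·m.
J = πd⁴/32 = π(0.0488)⁴/32 = 5.568×10^-7 m⁴.
θ = T·L/(G·J) = 48.64 × 1.40 / (26.6×10⁹ × 5.568×10^-7) = 4.598×10^-3 rad.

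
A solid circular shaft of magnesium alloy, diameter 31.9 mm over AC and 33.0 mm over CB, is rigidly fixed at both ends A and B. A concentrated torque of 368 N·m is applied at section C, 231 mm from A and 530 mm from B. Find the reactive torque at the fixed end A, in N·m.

Compatibility: T_A·a/J_AC = T_B·b/J_CB with T_A + T_B = T₀.
J_AC = 1.02×10^-7 m⁴, J_CB = 1.16×10^-7 m⁴, so T_A = T₀·(J_AC/a)/((J_AC/a)+(J_CB/b)) = 245.5 N·m, T_B = 122.5 N·m.

245 N·m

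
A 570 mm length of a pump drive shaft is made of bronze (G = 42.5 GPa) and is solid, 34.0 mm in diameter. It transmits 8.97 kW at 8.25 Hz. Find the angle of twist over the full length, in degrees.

1.01°

ω = 2π·8.25 = 51.84 rad/s, so T = P/ω = 8.97×10³ / 51.84 = 173.0 N·m.
J = πd⁴/32 = π(0.0340)⁴/32 = 1.312×10^-7 m⁴.
θ = T·L/(G·J) = 173.0 × 0.570 / (42.5×10⁹ × 1.312×10^-7) = 0.01769 rad.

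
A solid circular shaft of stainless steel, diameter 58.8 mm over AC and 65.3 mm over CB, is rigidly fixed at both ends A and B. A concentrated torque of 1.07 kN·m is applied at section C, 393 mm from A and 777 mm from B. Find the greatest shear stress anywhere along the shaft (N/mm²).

15.1 N/mm²

Compatibility: T_A·a/J_AC = T_B·b/J_CB with T_A + T_B = T₀.
J_AC = 1.17×10^-6 m⁴, J_CB = 1.79×10^-6 m⁴, so T_A = T₀·(J_AC/a)/((J_AC/a)+(J_CB/b)) = 604.7 N·m, T_B = 465.3 N·m.
τ in each portion: τ_AC = 1.51×10^7 Pa, τ_CB = 8.51×10^6 Pa; maximum is in AC.
τ_max = T_AC·r/J = 604.7·0.0294/1.17×10^-6 = 1.515×10^7 Pa.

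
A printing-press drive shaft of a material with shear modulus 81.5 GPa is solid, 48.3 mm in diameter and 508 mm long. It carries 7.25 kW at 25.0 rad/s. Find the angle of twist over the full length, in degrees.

0.194°

ω = 25.0 rad/s, so T = P/ω = 7.25×10³ / 25.00 = 290.0 N·m.
J = πd⁴/32 = π(0.0483)⁴/32 = 5.343×10^-7 m⁴.
θ = T·L/(G·J) = 290.0 × 0.508 / (81.5×10⁹ × 5.343×10^-7) = 3.383×10^-3 rad.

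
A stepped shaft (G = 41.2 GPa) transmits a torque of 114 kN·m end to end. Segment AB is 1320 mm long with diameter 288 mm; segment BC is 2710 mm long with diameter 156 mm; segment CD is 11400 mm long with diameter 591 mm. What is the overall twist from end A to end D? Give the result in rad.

J_AB = π(0.288)⁴/32 = 6.75×10^-4 m⁴; J_BC = π(0.156)⁴/32 = 5.81×10^-5 m⁴; J_CD = π(0.591)⁴/32 = 0.0120 m⁴.
θ = (T/G)·Σ L_i/J_i = (114000/41.2×10⁹)·(1.32/6.75×10^-4 + 2.71/5.81×10^-5 + 11.4/0.0120) = 0.1370 rad.

0.137 rad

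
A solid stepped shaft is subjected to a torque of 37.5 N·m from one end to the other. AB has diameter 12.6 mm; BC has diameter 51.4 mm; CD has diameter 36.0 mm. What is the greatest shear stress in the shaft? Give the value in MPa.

95.5 MPa

Under the same torque, τ_max = 16T/(πd³) is largest where d is smallest — segment AB (d = 12.6 mm).
τ_max = 16·37.50/(π·(0.0126)³) = 9.548×10^7 Pa.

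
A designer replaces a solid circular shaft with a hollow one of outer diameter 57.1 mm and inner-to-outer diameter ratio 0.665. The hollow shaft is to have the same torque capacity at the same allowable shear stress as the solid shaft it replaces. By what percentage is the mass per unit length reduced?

35.5 %

Equal τ_max and T ⇒ the solid shaft needs d_s³ = d_o³(1−k⁴), so d_s = 57.1·(1−0.665⁴)^(1/3) = 53.10 mm.
Area ratio A_h/A_s = d_o²(1−k²)/d_s² = (1−k²)/(1−k⁴)^(2/3) = 0.6449.
Mass saving = 1 − 0.6449 = 35.5 %.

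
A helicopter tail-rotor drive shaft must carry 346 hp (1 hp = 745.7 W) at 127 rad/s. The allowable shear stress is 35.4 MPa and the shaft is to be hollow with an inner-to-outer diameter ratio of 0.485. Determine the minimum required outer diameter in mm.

67.6 mm

ω = 127 rad/s, so T = P/ω = 346×745.7 / 127.0 = 2032 N·m.
For a hollow shaft with d_i/d_o = 0.485: τ_max = 16T/(π d_o³ (1−k⁴)), so d_o = [16T/(π τ_allow (1−k⁴))]^(1/3) = [16·2032/(π·3.54×10^7·0.9447)]^(1/3) = 0.06764 m.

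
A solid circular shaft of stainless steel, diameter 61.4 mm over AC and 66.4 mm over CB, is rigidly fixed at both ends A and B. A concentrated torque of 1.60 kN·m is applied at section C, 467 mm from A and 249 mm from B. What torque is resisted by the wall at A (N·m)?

Compatibility: T_A·a/J_AC = T_B·b/J_CB with T_A + T_B = T₀.
J_AC = 1.40×10^-6 m⁴, J_CB = 1.91×10^-6 m⁴, so T_A = T₀·(J_AC/a)/((J_AC/a)+(J_CB/b)) = 448.8 N·m, T_B = 1151 N·m.

449 N·m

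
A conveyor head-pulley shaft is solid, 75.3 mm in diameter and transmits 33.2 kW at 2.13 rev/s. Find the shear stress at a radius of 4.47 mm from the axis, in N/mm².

3.51 N/mm²

ω = 2π·2.13 = 13.38 rad/s, so T = P/ω = 33.2×10³ / 13.38 = 2481 N·m.
J = πd⁴/32 = π(0.0753)⁴/32 = 3.156×10^-6 m⁴.
Shear stress varies linearly with radius: τ = T·r/J = 2481 × 0.00447 / 3.156×10^-6 = 3.513×10^6 Pa.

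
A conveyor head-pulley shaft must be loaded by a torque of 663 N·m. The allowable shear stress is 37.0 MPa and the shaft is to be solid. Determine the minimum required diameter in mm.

45.0 mm

For a solid shaft τ_max = 16T/(πd³), so d = (16T/(π τ_allow))^(1/3) = (16·663.0/(π·3.70×10^7))^(1/3) = 0.04502 m.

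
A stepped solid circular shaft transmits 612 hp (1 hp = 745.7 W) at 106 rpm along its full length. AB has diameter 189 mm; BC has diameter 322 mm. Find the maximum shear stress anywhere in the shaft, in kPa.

31000 kPa

ω = 2π·106/60 = 11.10 rad/s, so T = P/ω = 612×745.7 / 11.10 = 41110 N·m.
Under the same torque, τ_max = 16T/(πd³) is largest where d is smallest — segment AB (d = 189 mm).
τ_max = 16·41110/(π·(0.189)³) = 3.101×10^7 Pa.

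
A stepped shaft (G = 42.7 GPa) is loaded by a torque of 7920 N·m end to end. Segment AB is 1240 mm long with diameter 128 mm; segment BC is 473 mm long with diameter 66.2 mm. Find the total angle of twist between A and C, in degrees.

J_AB = π(0.128)⁴/32 = 2.64×10^-5 m⁴; J_BC = π(0.0662)⁴/32 = 1.89×10^-6 m⁴.
θ = (T/G)·Σ L_i/J_i = (7920/42.7×10⁹)·(1.24/2.64×10^-5 + 0.473/1.89×10^-6) = 0.05526 rad.

3.17°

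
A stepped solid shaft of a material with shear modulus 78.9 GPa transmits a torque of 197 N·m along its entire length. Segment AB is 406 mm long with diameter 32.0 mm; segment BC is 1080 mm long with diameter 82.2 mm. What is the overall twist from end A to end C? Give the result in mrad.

10.4 mrad

J_AB = π(0.0320)⁴/32 = 1.03×10^-7 m⁴; J_BC = π(0.0822)⁴/32 = 4.48×10^-6 m⁴.
θ = (T/G)·Σ L_i/J_i = (197.0/78.9×10⁹)·(0.406/1.03×10^-7 + 1.08/4.48×10^-6) = 0.01045 rad.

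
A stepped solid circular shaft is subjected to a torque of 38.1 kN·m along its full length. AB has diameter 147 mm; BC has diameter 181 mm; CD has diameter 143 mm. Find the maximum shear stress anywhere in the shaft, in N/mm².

Under the same torque, τ_max = 16T/(πd³) is largest where d is smallest — segment CD (d = 143 mm).
τ_max = 16·38100/(π·(0.143)³) = 6.636×10^7 Pa.

66.4 N/mm²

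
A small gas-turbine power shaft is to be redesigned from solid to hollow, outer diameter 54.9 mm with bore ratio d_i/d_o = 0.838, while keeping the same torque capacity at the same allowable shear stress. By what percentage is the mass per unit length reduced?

Equal τ_max and T ⇒ the solid shaft needs d_s³ = d_o³(1−k⁴), so d_s = 54.9·(1−0.838⁴)^(1/3) = 43.77 mm.
Area ratio A_h/A_s = d_o²(1−k²)/d_s² = (1−k²)/(1−k⁴)^(2/3) = 0.4684.
Mass saving = 1 − 0.4684 = 53.2 %.

53.2 %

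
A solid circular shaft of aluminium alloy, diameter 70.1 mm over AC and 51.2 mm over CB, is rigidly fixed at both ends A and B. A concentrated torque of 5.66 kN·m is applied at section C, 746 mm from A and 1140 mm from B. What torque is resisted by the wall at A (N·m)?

4770 N·m

Compatibility: T_A·a/J_AC = T_B·b/J_CB with T_A + T_B = T₀.
J_AC = 2.37×10^-6 m⁴, J_CB = 6.75×10^-7 m⁴, so T_A = T₀·(J_AC/a)/((J_AC/a)+(J_CB/b)) = 4771 N·m, T_B = 888.6 N·m.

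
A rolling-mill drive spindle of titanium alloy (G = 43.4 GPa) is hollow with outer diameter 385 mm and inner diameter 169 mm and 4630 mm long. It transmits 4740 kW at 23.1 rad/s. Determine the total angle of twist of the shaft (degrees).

ω = 23.1 rad/s, so T = P/ω = 4740×10³ / 23.10 = 205200 N·m.
J = π(d_o⁴ − d_i⁴)/32 = π(0.385⁴ − 0.169⁴)/32 = 2.077×10^-3 m⁴.
θ = T·L/(G·J) = 205200 × 4.63 / (43.4×10⁹ × 2.077×10^-3) = 0.01054 rad.

0.604°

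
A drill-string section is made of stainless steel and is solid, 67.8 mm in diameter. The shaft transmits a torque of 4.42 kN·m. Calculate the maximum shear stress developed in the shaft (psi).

J = πd⁴/32 = π(0.0678)⁴/32 = 2.075×10^-6 m⁴.
τ_max = T·r/J = 4420 × 0.0339 / 2.075×10^-6 = 7.223×10^7 Pa.

10500 psi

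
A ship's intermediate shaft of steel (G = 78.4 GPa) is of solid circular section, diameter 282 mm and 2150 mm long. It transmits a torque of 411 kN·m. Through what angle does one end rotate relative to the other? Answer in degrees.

1.04°

J = πd⁴/32 = π(0.282)⁴/32 = 6.209×10^-4 m⁴.
θ = T·L/(G·J) = 411000 × 2.15 / (78.4×10⁹ × 6.209×10^-4) = 0.01815 rad.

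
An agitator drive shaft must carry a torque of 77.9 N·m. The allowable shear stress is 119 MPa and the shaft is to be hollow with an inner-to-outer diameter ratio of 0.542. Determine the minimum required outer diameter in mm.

For a hollow shaft with d_i/d_o = 0.542: τ_max = 16T/(π d_o³ (1−k⁴)), so d_o = [16T/(π τ_allow (1−k⁴))]^(1/3) = [16·77.90/(π·1.19×10^8·0.9137)]^(1/3) = 0.01540 m.

15.4 mm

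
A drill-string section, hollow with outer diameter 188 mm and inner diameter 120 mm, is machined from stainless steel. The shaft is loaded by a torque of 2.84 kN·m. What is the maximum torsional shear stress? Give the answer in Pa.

J = π(d_o⁴ − d_i⁴)/32 = π(0.188⁴ − 0.120⁴)/32 = 1.023×10^-4 m⁴.
τ_max = T·r/J = 2840 × 0.0940 / 1.023×10^-4 = 2.610×10^6 Pa.

2.61e6 Pa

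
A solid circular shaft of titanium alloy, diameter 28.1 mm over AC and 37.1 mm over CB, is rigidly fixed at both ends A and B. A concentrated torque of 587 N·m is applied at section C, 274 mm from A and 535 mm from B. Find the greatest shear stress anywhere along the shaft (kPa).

52700 kPa

Compatibility: T_A·a/J_AC = T_B·b/J_CB with T_A + T_B = T₀.
J_AC = 6.12×10^-8 m⁴, J_CB = 1.86×10^-7 m⁴, so T_A = T₀·(J_AC/a)/((J_AC/a)+(J_CB/b)) = 229.6 N·m, T_B = 357.4 N·m.
τ in each portion: τ_AC = 5.27×10^7 Pa, τ_CB = 3.56×10^7 Pa; maximum is in AC.
τ_max = T_AC·r/J = 229.6·0.0140/6.12×10^-8 = 5.271×10^7 Pa.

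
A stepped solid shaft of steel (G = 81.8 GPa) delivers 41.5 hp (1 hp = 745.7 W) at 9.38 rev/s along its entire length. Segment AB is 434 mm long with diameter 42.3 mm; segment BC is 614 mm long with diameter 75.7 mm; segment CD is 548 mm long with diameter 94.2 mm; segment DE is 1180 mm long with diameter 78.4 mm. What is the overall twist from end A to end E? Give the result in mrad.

12.6 mrad

ω = 2π·9.38 = 58.94 rad/s, so T = P/ω = 41.5×745.7 / 58.94 = 525.1 N·m.
J_AB = π(0.0423)⁴/32 = 3.14×10^-7 m⁴; J_BC = π(0.0757)⁴/32 = 3.22×10^-6 m⁴; J_CD = π(0.0942)⁴/32 = 7.73×10^-6 m⁴; J_DE = π(0.0784)⁴/32 = 3.71×10^-6 m⁴.
θ = (T/G)·Σ L_i/J_i = (525.1/81.8×10⁹)·(0.434/3.14×10^-7 + 0.614/3.22×10^-6 + 0.548/7.73×10^-6 + 1.18/3.71×10^-6) = 0.01258 rad.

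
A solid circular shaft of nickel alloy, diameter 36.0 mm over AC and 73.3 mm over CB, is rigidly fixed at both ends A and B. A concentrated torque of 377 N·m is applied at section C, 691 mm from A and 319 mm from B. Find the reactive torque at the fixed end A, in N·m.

9.86 N·m

Compatibility: T_A·a/J_AC = T_B·b/J_CB with T_A + T_B = T₀.
J_AC = 1.65×10^-7 m⁴, J_CB = 2.83×10^-6 m⁴, so T_A = T₀·(J_AC/a)/((J_AC/a)+(J_CB/b)) = 9.861 N·m, T_B = 367.1 N·m.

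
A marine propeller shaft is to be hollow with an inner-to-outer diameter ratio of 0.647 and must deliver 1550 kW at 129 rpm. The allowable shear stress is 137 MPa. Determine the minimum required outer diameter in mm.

ω = 2π·129/60 = 13.51 rad/s, so T = P/ω = 1550×10³ / 13.51 = 114700 N·m.
For a hollow shaft with d_i/d_o = 0.647: τ_max = 16T/(π d_o³ (1−k⁴)), so d_o = [16T/(π τ_allow (1−k⁴))]^(1/3) = [16·114700/(π·1.37×10^8·0.8248)]^(1/3) = 0.1729 m.

173 mm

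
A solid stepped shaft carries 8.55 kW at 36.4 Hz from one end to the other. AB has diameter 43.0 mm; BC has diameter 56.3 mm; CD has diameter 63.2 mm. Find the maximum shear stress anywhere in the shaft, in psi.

ω = 2π·36.4 = 228.7 rad/s, so T = P/ω = 8.55×10³ / 228.7 = 37.38 N·m.
Under the same torque, τ_max = 16T/(πd³) is largest where d is smallest — segment AB (d = 43.0 mm).
τ_max = 16·37.38/(π·(0.0430)³) = 2.395×10^6 Pa.

347 psi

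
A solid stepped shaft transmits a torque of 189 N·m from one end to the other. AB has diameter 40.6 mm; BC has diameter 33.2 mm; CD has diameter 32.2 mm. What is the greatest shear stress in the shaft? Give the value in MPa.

Under the same torque, τ_max = 16T/(πd³) is largest where d is smallest — segment CD (d = 32.2 mm).
τ_max = 16·189.0/(π·(0.0322)³) = 2.883×10^7 Pa.

28.8 MPa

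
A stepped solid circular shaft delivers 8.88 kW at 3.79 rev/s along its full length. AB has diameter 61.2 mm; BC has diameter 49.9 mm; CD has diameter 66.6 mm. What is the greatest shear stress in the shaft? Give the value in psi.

ω = 2π·3.79 = 23.81 rad/s, so T = P/ω = 8.88×10³ / 23.81 = 372.9 N·m.
Under the same torque, τ_max = 16T/(πd³) is largest where d is smallest — segment BC (d = 49.9 mm).
τ_max = 16·372.9/(π·(0.0499)³) = 1.528×10^7 Pa.

2220 psi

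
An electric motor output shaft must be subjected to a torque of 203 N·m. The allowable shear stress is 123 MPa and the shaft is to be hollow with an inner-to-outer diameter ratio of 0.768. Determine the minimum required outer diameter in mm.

For a hollow shaft with d_i/d_o = 0.768: τ_max = 16T/(π d_o³ (1−k⁴)), so d_o = [16T/(π τ_allow (1−k⁴))]^(1/3) = [16·203.0/(π·1.23×10^8·0.6521)]^(1/3) = 0.02345 m.

23.4 mm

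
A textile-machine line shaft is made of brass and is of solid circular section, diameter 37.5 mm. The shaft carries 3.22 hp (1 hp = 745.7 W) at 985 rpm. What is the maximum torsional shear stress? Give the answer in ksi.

0.326 ksi

ω = 2π·985/60 = 103.1 rad/s, so T = P/ω = 3.22×745.7 / 103.1 = 23.28 N·m.
J = πd⁴/32 = π(0.0375)⁴/32 = 1.941×10^-7 m⁴.
τ_max = T·r/J = 23.28 × 0.0187 / 1.941×10^-7 = 2.248×10^6 Pa.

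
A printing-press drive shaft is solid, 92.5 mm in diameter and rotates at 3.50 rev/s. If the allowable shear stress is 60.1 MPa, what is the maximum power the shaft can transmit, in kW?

205 kW

J = πd⁴/32 = π(0.0925)⁴/32 = 7.187×10^-6 m⁴.
T_max = τ_allow·J/r = 6.01×10^7 × 7.187×10^-6 / 0.0462 = 9340 N·m.
ω = 2π·3.50 = 21.99 rad/s, so P_max = T_max·ω = 2.054×10^5 W.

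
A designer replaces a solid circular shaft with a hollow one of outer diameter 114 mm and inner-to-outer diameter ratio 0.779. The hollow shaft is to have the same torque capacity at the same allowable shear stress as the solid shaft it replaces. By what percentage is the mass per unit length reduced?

46.6 %

Equal τ_max and T ⇒ the solid shaft needs d_s³ = d_o³(1−k⁴), so d_s = 114·(1−0.779⁴)^(1/3) = 97.82 mm.
Area ratio A_h/A_s = d_o²(1−k²)/d_s² = (1−k²)/(1−k⁴)^(2/3) = 0.5340.
Mass saving = 1 − 0.5340 = 46.6 %.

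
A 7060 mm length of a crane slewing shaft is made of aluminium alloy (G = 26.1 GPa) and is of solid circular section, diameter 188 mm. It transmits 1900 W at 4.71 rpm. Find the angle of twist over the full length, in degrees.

0.487°

ω = 2π·4.71/60 = 0.4932 rad/s, so T = P/ω = 1900 / 0.4932 = 3852 N·m.
J = πd⁴/32 = π(0.188)⁴/32 = 1.226×10^-4 m⁴.
θ = T·L/(G·J) = 3852 × 7.06 / (26.1×10⁹ × 1.226×10^-4) = 8.496×10^-3 rad.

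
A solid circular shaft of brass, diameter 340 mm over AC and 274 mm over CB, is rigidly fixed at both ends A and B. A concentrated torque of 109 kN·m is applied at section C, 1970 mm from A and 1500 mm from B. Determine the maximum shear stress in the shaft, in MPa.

Compatibility: T_A·a/J_AC = T_B·b/J_CB with T_A + T_B = T₀.
J_AC = 1.31×10^-3 m⁴, J_CB = 5.53×10^-4 m⁴, so T_A = T₀·(J_AC/a)/((J_AC/a)+(J_CB/b)) = 70140 N·m, T_B = 38860 N·m.
τ in each portion: τ_AC = 9.09×10^6 Pa, τ_CB = 9.62×10^6 Pa; maximum is in CB.
τ_max = T_CB·r/J = 38860·0.137/5.53×10^-4 = 9.620×10^6 Pa.

9.62 MPa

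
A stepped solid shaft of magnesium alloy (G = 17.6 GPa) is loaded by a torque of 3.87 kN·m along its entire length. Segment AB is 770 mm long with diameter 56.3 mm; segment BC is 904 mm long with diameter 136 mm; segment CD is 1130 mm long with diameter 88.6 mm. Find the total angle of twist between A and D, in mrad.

J_AB = π(0.0563)⁴/32 = 9.86×10^-7 m⁴; J_BC = π(0.136)⁴/32 = 3.36×10^-5 m⁴; J_CD = π(0.0886)⁴/32 = 6.05×10^-6 m⁴.
θ = (T/G)·Σ L_i/J_i = (3870/17.6×10⁹)·(0.770/9.86×10^-7 + 0.904/3.36×10^-5 + 1.13/6.05×10^-6) = 0.2186 rad.

219 mrad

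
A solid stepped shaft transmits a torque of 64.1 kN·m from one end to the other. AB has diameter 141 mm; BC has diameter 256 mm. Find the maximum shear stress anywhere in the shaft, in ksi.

16.9 ksi

Under the same torque, τ_max = 16T/(πd³) is largest where d is smallest — segment AB (d = 141 mm).
τ_max = 16·64100/(π·(0.141)³) = 1.165×10^8 Pa.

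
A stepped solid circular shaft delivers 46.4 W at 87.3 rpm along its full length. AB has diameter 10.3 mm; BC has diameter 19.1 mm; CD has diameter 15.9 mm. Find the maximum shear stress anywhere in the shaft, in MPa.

23.7 MPa

ω = 2π·87.3/60 = 9.142 rad/s, so T = P/ω = 46.4 / 9.142 = 5.075 N·m.
Under the same torque, τ_max = 16T/(πd³) is largest where d is smallest — segment AB (d = 10.3 mm).
τ_max = 16·5.075/(π·(0.0103)³) = 2.366×10^7 Pa.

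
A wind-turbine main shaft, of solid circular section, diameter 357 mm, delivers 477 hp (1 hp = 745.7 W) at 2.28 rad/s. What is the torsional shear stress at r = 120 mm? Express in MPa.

11.7 MPa

ω = 2.28 rad/s, so T = P/ω = 477×745.7 / 2.280 = 156000 N·m.
J = πd⁴/32 = π(0.357)⁴/32 = 1.595×10^-3 m⁴.
Shear stress varies linearly with radius: τ = T·r/J = 156000 × 0.120 / 1.595×10^-3 = 1.174×10^7 Pa.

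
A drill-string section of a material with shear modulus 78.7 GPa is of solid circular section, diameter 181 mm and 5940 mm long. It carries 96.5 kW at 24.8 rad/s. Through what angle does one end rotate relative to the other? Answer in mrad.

2.79 mrad

ω = 24.8 rad/s, so T = P/ω = 96.5×10³ / 24.80 = 3891 N·m.
J = πd⁴/32 = π(0.181)⁴/32 = 1.054×10^-4 m⁴.
θ = T·L/(G·J) = 3891 × 5.94 / (78.7×10⁹ × 1.054×10^-4) = 2.787×10^-3 rad.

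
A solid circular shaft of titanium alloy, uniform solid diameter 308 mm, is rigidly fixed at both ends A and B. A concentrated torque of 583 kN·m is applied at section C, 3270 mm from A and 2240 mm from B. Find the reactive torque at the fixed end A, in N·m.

237000 N·m

With uniform GJ and both ends fixed, compatibility θ_AC = θ_CB gives T_A·a = T_B·b, together with T_A + T_B = T₀.
T_A = T₀·b/(a+b) = 583000·2240/5510 = 237000 N·m; T_B = 346000 N·m.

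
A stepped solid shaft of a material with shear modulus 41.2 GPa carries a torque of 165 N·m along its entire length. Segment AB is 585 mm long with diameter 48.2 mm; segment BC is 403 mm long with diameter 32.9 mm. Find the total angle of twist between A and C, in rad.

J_AB = π(0.0482)⁴/32 = 5.30×10^-7 m⁴; J_BC = π(0.0329)⁴/32 = 1.15×10^-7 m⁴.
θ = (T/G)·Σ L_i/J_i = (165.0/41.2×10⁹)·(0.585/5.30×10^-7 + 0.403/1.15×10^-7) = 0.01845 rad.

0.0185 rad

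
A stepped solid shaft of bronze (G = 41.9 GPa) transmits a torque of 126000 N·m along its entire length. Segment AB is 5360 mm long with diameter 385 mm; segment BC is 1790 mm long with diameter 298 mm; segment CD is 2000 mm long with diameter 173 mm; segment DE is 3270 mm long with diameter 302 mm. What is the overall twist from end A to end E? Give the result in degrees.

5.43°

J_AB = π(0.385)⁴/32 = 2.16×10^-3 m⁴; J_BC = π(0.298)⁴/32 = 7.74×10^-4 m⁴; J_CD = π(0.173)⁴/32 = 8.79×10^-5 m⁴; J_DE = π(0.302)⁴/32 = 8.17×10^-4 m⁴.
θ = (T/G)·Σ L_i/J_i = (126000/41.9×10⁹)·(5.36/2.16×10^-3 + 1.79/7.74×10^-4 + 2.00/8.79×10^-5 + 3.27/8.17×10^-4) = 0.09486 rad.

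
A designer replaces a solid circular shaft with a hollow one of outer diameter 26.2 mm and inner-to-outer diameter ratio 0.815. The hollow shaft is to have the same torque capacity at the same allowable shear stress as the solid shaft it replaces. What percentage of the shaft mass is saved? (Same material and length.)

50.5 %

Equal τ_max and T ⇒ the solid shaft needs d_s³ = d_o³(1−k⁴), so d_s = 26.2·(1−0.815⁴)^(1/3) = 21.58 mm.
Area ratio A_h/A_s = d_o²(1−k²)/d_s² = (1−k²)/(1−k⁴)^(2/3) = 0.4949.
Mass saving = 1 − 0.4949 = 50.5 %.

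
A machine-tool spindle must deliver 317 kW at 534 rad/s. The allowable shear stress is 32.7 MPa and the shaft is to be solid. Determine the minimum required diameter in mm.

ω = 534 rad/s, so T = P/ω = 317×10³ / 534.0 = 593.6 N·m.
For a solid shaft τ_max = 16T/(πd³), so d = (16T/(π τ_allow))^(1/3) = (16·593.6/(π·3.27×10^7))^(1/3) = 0.04522 m.

45.2 mm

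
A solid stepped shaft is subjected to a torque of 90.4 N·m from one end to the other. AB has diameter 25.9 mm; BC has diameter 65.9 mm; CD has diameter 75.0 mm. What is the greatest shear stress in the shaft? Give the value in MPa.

Under the same torque, τ_max = 16T/(πd³) is largest where d is smallest — segment AB (d = 25.9 mm).
τ_max = 16·90.40/(π·(0.0259)³) = 2.650×10^7 Pa.

26.5 MPa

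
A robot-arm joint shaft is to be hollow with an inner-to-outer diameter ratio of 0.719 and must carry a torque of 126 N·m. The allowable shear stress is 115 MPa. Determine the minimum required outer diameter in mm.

19.7 mm

For a hollow shaft with d_i/d_o = 0.719: τ_max = 16T/(π d_o³ (1−k⁴)), so d_o = [16T/(π τ_allow (1−k⁴))]^(1/3) = [16·126.0/(π·1.15×10^8·0.7328)]^(1/3) = 0.01967 m.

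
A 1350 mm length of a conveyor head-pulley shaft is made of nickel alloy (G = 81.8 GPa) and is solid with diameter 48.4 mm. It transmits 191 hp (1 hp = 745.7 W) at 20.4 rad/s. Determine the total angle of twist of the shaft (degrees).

12.3°

ω = 20.4 rad/s, so T = P/ω = 191×745.7 / 20.40 = 6982 N·m.
J = πd⁴/32 = π(0.0484)⁴/32 = 5.387×10^-7 m⁴.
θ = T·L/(G·J) = 6982 × 1.35 / (81.8×10⁹ × 5.387×10^-7) = 0.2139 rad.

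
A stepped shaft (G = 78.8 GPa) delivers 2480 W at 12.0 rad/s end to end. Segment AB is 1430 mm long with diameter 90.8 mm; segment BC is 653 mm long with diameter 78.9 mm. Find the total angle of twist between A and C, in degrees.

ω = 12.0 rad/s, so T = P/ω = 2480 / 12.00 = 206.7 N·m.
J_AB = π(0.0908)⁴/32 = 6.67×10^-6 m⁴; J_BC = π(0.0789)⁴/32 = 3.80×10^-6 m⁴.
θ = (T/G)·Σ L_i/J_i = (206.7/78.8×10⁹)·(1.43/6.67×10^-6 + 0.653/3.80×10^-6) = 1.012×10^-3 rad.

0.0580°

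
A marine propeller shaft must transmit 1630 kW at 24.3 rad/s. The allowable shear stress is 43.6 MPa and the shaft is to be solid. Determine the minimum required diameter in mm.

199 mm

ω = 24.3 rad/s, so T = P/ω = 1630×10³ / 24.30 = 67080 N·m.
For a solid shaft τ_max = 16T/(πd³), so d = (16T/(π τ_allow))^(1/3) = (16·67080/(π·4.36×10^7))^(1/3) = 0.1986 m.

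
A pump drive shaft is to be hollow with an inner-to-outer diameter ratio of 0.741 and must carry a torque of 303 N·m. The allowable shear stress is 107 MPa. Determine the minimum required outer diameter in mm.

For a hollow shaft with d_i/d_o = 0.741: τ_max = 16T/(π d_o³ (1−k⁴)), so d_o = [16T/(π τ_allow (1−k⁴))]^(1/3) = [16·303.0/(π·1.07×10^8·0.6985)]^(1/3) = 0.02743 m.

27.4 mm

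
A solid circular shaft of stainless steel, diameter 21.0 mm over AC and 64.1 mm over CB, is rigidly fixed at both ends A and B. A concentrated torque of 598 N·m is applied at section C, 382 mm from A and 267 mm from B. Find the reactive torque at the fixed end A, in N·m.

4.78 N·m

Compatibility: T_A·a/J_AC = T_B·b/J_CB with T_A + T_B = T₀.
J_AC = 1.91×10^-8 m⁴, J_CB = 1.66×10^-6 m⁴, so T_A = T₀·(J_AC/a)/((J_AC/a)+(J_CB/b)) = 4.777 N·m, T_B = 593.2 N·m.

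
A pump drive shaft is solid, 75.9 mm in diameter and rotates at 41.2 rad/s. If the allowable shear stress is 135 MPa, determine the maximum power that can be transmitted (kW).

478 kW

J = πd⁴/32 = π(0.0759)⁴/32 = 3.258×10^-6 m⁴.
T_max = τ_allow·J/r = 1.35×10^8 × 3.258×10^-6 / 0.0380 = 11590 N·m.
ω = 41.2 rad/s, so P_max = T_max·ω = 4.775×10^5 W.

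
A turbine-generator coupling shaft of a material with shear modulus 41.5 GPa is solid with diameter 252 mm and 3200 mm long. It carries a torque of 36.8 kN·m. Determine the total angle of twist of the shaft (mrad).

7.17 mrad

J = πd⁴/32 = π(0.252)⁴/32 = 3.959×10^-4 m⁴.
θ = T·L/(G·J) = 36800 × 3.20 / (41.5×10⁹ × 3.959×10^-4) = 7.167×10^-3 rad.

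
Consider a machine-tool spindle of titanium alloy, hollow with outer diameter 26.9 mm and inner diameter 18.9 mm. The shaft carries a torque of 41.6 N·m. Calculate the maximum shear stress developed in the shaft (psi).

J = π(d_o⁴ − d_i⁴)/32 = π(0.0269⁴ − 0.0189⁴)/32 = 3.888×10^-8 m⁴.
τ_max = T·r/J = 41.60 × 0.0135 / 3.888×10^-8 = 1.439×10^7 Pa.

2090 psi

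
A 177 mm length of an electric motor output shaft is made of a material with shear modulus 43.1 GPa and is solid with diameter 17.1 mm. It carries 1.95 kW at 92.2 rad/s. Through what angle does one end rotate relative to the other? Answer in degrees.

ω = 92.2 rad/s, so T = P/ω = 1.95×10³ / 92.20 = 21.15 N·m.
J = πd⁴/32 = π(0.0171)⁴/32 = 8.394×10^-9 m⁴.
θ = T·L/(G·J) = 21.15 × 0.177 / (43.1×10⁹ × 8.394×10^-9) = 0.01035 rad.

0.593°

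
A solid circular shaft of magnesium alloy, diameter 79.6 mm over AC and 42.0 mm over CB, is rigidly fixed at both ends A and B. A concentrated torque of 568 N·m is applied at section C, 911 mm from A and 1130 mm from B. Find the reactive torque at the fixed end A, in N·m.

535 N·m

Compatibility: T_A·a/J_AC = T_B·b/J_CB with T_A + T_B = T₀.
J_AC = 3.94×10^-6 m⁴, J_CB = 3.05×10^-7 m⁴, so T_A = T₀·(J_AC/a)/((J_AC/a)+(J_CB/b)) = 534.6 N·m, T_B = 33.40 N·m.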